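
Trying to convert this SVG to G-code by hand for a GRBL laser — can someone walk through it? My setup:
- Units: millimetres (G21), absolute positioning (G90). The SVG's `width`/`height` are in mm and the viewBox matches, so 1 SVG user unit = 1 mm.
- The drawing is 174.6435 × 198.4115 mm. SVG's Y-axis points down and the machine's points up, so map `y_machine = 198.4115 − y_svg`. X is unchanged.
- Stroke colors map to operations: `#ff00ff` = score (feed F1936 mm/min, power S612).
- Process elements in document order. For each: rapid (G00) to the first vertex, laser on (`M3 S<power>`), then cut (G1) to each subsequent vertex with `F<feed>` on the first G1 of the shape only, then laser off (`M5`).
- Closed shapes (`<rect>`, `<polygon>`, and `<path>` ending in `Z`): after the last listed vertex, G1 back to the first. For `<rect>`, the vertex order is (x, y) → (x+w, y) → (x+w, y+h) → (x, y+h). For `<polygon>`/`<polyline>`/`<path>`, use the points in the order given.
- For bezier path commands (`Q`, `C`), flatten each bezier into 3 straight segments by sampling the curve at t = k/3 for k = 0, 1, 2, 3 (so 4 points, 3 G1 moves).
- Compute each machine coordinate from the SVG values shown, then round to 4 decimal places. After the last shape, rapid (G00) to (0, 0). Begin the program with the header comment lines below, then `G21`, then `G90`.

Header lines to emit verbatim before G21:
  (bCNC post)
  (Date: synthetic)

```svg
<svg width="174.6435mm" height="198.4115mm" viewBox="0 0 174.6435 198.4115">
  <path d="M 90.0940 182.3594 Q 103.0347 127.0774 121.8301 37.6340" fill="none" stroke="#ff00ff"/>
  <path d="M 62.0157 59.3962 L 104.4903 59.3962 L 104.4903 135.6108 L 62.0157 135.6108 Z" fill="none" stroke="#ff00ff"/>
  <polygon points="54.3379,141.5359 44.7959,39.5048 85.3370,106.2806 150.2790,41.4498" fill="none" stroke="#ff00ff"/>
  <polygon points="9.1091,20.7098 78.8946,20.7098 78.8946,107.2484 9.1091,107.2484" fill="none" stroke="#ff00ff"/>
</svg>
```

Since the viewBox matches the mm dimensions, user units are millimetres directly. The only transform is the Y-flip y_m = 198.4115 − y_svg.

Shape 1 is a quadratic bezier drawn with `<path>`. Its stroke #ff00ff means score at S612, F1936. After flipping Y the toolpath is (90.0940,16.0521) → (99.3717,56.7025) → (109.9504,104.9443) → (121.8301,160.7775).

Shape 2 is a rectangle drawn with `<path>`. Its stroke #ff00ff means score at S612, F1936. After flipping Y the toolpath is (62.0157,139.0153) → (104.4903,139.0153) → (104.4903,62.8007) → (62.0157,62.8007) → (62.0157,139.0153), returning to the start.

Shape 3 is a closed polygon drawn with `<polygon>`. Its stroke #ff00ff means score at S612, F1936. After flipping Y the toolpath is (54.3379,56.8756) → (44.7959,158.9067) → (85.3370,92.1309) → (150.2790,156.9617) → (54.3379,56.8756), returning to the start.

Shape 4 is a rectangle drawn with `<polygon>`. Its stroke #ff00ff means score at S612, F1936. After flipping Y the toolpath is (9.1091,177.7017) → (78.8946,177.7017) → (78.8946,91.1631) → (9.1091,91.1631) → (9.1091,177.7017), returning to the start.

(bCNC post)
(Date: synthetic)
G21
G90
G00 X90.0940 Y16.0521
M3 S612
G1 X99.3717 Y56.7025 F1936
G1 X109.9504 Y104.9443
G1 X121.8301 Y160.7775
M5
G00 X62.0157 Y139.0153
M3 S612
G1 X104.4903 Y139.0153 F1936
G1 X104.4903 Y62.8007
G1 X62.0157 Y62.8007
G1 X62.0157 Y139.0153
M5
G00 X54.3379 Y56.8756
M3 S612
G1 X44.7959 Y158.9067 F1936
G1 X85.3370 Y92.1309
G1 X150.2790 Y156.9617
G1 X54.3379 Y56.8756
M5
G00 X9.1091 Y177.7017
M3 S612
G1 X78.8946 Y177.7017 F1936
G1 X78.8946 Y91.1631
G1 X9.1091 Y91.1631
G1 X9.1091 Y177.7017
M5
G00 X0.0000 Y0.0000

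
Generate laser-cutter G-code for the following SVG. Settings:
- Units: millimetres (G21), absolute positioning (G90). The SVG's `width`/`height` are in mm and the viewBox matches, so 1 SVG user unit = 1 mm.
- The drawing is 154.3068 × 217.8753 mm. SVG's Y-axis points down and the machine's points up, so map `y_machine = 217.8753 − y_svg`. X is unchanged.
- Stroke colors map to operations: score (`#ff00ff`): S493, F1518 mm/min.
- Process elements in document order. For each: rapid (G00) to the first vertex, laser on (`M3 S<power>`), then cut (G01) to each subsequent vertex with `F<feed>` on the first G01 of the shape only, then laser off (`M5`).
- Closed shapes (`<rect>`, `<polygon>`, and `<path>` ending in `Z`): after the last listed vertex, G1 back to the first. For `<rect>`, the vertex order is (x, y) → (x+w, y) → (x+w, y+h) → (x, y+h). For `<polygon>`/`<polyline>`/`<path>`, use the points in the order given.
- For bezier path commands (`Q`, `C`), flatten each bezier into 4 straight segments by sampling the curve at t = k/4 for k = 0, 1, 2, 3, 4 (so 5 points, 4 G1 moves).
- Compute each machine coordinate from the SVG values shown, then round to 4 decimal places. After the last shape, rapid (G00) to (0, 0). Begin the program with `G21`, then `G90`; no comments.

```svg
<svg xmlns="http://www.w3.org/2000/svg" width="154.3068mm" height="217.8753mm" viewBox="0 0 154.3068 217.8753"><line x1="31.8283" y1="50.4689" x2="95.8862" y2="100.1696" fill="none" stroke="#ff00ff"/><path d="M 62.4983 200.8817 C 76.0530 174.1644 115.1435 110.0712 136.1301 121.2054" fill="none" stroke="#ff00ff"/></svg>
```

Since the viewBox matches the mm dimensions, user units are millimetres directly. The only transform is the Y-flip y_m = 217.8753 − y_svg.

Shape 1 is a line segment drawn with `<line>`. Its stroke #ff00ff means score at S493, F1518. After flipping Y the toolpath is (31.8283,167.4064) → (95.8862,117.7057).

Shape 2 is a cubic bezier drawn with `<path>`. Its stroke #ff00ff means score at S493, F1518. After flipping Y the toolpath is (62.4983,16.9936) → (76.7704,42.2801) → (96.5272,71.0261) → (117.6775,92.6748) → (136.1301,96.6699).

G21
G90
G00 X31.8283 Y167.4064
M3 S493
G01 X95.8862 Y117.7057 F1518
M5
G00 X62.4983 Y16.9936
M3 S493
G01 X76.7704 Y42.2801 F1518
G01 X96.5272 Y71.0261
G01 X117.6775 Y92.6748
G01 X136.1301 Y96.6699
M5
G00 X0.0000 Y0.0000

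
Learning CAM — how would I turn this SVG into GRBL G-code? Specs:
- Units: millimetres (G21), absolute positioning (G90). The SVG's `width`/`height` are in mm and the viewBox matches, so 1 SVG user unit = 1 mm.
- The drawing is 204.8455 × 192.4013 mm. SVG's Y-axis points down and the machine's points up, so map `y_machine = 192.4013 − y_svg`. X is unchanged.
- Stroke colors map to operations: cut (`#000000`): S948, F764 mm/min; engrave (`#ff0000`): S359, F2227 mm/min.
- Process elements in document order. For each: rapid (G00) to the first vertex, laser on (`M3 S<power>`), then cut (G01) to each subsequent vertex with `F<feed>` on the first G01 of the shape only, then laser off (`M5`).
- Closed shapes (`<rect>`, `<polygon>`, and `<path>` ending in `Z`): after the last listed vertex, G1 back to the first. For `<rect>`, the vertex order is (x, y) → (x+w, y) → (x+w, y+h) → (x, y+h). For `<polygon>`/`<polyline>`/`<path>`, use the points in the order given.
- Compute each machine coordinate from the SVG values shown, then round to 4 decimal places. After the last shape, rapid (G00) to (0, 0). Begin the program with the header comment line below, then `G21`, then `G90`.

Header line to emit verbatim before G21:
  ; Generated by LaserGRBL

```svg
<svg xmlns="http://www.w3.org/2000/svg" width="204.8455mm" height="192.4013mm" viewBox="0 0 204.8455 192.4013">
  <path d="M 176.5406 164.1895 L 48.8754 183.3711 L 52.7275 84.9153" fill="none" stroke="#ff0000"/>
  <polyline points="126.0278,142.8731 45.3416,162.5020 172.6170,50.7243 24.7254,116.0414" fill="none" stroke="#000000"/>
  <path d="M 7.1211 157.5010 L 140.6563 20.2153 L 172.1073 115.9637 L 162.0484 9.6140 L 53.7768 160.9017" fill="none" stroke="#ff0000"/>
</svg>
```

1 u = 1 mm; y_m = 192.4013 − y.

[1] `<path>` open polyline, #ff0000→engrave S359 F2227: (176.5406,28.2118) → (48.8754,9.0302) → (52.7275,107.4860)

[2] `<polyline>` open polyline, #000000→cut S948 F764: (126.0278,49.5282) → (45.3416,29.8993) → (172.6170,141.6770) → (24.7254,76.3599)

[3] `<path>` open polyline, #ff0000→engrave S359 F2227: (7.1211,34.9003) → (140.6563,172.1860) → (172.1073,76.4376) → (162.0484,182.7873) → (53.7768,31.4996)

; Generated by LaserGRBL
G21
G90
G00 X176.5406 Y28.2118
M3 S359
G01 X48.8754 Y9.0302 F2227
G01 X52.7275 Y107.4860
M5
G00 X126.0278 Y49.5282
M3 S948
G01 X45.3416 Y29.8993 F764
G01 X172.6170 Y141.6770
G01 X24.7254 Y76.3599
M5
G00 X7.1211 Y34.9003
M3 S359
G01 X140.6563 Y172.1860 F2227
G01 X172.1073 Y76.4376
G01 X162.0484 Y182.7873
G01 X53.7768 Y31.4996
M5
G00 X0.0000 Y0.0000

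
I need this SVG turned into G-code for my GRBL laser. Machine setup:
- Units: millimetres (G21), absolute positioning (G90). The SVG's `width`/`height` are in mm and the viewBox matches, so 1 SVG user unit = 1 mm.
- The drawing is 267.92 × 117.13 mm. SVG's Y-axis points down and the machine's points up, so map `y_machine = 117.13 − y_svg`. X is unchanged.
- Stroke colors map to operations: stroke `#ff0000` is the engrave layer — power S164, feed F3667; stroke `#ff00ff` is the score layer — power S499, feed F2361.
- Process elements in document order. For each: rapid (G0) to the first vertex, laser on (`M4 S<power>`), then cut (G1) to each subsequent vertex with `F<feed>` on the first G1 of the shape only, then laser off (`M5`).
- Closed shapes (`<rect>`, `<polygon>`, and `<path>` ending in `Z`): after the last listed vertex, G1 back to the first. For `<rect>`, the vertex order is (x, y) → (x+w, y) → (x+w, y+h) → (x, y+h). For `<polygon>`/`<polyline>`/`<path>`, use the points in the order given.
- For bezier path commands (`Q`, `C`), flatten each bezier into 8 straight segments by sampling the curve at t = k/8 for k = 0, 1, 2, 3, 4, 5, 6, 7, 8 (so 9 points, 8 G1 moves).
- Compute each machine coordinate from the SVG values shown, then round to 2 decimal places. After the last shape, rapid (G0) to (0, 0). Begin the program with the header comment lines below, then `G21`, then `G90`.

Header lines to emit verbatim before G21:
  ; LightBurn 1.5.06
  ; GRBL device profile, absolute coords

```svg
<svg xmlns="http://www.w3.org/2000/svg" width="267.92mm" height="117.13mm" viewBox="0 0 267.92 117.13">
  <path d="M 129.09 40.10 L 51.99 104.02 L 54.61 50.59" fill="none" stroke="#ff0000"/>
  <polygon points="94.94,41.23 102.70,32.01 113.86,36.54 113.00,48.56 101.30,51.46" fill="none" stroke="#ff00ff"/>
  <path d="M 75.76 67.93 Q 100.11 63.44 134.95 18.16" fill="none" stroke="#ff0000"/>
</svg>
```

1 u = 1 mm; y_m = 117.13 − y.

[1] `<path>` open polyline, #ff0000→engrave S164 F3667: (129.09,77.03) → (51.99,13.11) → (54.61,66.54)

[2] `<polygon>` regular polygon, #ff00ff→score S499 F2361: (94.94,75.90) → (102.70,85.12) → (113.86,80.59) → (113.00,68.57) → (101.30,65.67) → (94.94,75.90) (closed)

[3] `<path>` quadratic bezier, #ff0000→engrave S164 F3667: (75.76,49.20) → (82.01,50.96) → (88.59,53.99) → (95.50,58.30) → (102.73,63.89) → (110.30,70.75) → (118.19,78.88) → (126.40,88.29) → (134.95,98.97)

; LightBurn 1.5.06
; GRBL device profile, absolute coords
G21
G90
G0 X129.09 Y77.03
M4 S164
G1 X51.99 Y13.11 F3667
G1 X54.61 Y66.54
M5
G0 X94.94 Y75.90
M4 S499
G1 X102.70 Y85.12 F2361
G1 X113.86 Y80.59
G1 X113.00 Y68.57
G1 X101.30 Y65.67
G1 X94.94 Y75.90
M5
G0 X75.76 Y49.20
M4 S164
G1 X82.01 Y50.96 F3667
G1 X88.59 Y53.99
G1 X95.50 Y58.30
G1 X102.73 Y63.89
G1 X110.30 Y70.75
G1 X118.19 Y78.88
G1 X126.40 Y88.29
G1 X134.95 Y98.97
M5
G0 X0.00 Y0.00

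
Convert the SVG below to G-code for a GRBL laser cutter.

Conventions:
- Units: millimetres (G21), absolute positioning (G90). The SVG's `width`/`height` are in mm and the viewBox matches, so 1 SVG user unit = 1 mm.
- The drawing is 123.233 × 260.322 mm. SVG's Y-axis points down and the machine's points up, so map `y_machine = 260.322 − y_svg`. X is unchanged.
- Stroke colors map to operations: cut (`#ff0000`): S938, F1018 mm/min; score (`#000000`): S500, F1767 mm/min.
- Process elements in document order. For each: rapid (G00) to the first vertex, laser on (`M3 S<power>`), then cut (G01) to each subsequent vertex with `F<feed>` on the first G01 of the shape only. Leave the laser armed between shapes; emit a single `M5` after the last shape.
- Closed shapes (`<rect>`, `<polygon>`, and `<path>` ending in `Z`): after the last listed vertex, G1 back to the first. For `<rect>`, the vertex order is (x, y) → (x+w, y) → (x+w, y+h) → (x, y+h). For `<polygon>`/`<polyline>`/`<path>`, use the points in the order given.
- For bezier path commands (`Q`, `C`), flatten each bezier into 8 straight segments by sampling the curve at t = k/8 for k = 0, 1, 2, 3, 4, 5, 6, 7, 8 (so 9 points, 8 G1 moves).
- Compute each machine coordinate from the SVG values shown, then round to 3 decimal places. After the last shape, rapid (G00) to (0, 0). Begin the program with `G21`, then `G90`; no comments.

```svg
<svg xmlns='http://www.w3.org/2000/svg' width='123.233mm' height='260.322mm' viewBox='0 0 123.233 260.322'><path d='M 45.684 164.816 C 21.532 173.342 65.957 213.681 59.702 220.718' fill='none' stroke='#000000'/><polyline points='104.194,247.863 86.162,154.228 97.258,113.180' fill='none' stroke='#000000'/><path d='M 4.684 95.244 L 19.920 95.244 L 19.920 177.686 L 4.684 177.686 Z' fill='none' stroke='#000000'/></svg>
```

G21
G90
G00 X45.684 Y95.506
M3 S500
G01 X39.609 Y90.945 F1767
G01 X38.565 Y84.164
G01 X41.155 Y75.927
G01 X45.982 Y66.997
G01 X51.647 Y58.136
G01 X56.754 Y50.108
G01 X59.905 Y43.677
G01 X59.702 Y39.604
G00 X104.194 Y12.459
M3 S500
G01 X86.162 Y106.094 F1767
G01 X97.258 Y147.142
G00 X4.684 Y165.078
M3 S500
G01 X19.920 Y165.078 F1767
G01 X19.920 Y82.636
G01 X4.684 Y82.636
G01 X4.684 Y165.078
M5
G00 X0.000 Y0.000

Since the viewBox matches the mm dimensions, user units are millimetres directly. The only transform is the Y-flip y_m = 260.322 − y_svg.

Shape 1 is a cubic bezier drawn with `<path>`. Its stroke #000000 means score at S500, F1767. After flipping Y the toolpath is (45.684,95.506) → (39.609,90.945) → (38.565,84.164) → (41.155,75.927) → (45.982,66.997) → (51.647,58.136) → (56.754,50.108) → (59.905,43.677) → (59.702,39.604).

Shape 2 is a open polyline drawn with `<polyline>`. Its stroke #000000 means score at S500, F1767. After flipping Y the toolpath is (104.194,12.459) → (86.162,106.094) → (97.258,147.142).

Shape 3 is a rectangle drawn with `<path>`. Its stroke #000000 means score at S500, F1767. After flipping Y the toolpath is (4.684,165.078) → (19.920,165.078) → (19.920,82.636) → (4.684,82.636) → (4.684,165.078), returning to the start.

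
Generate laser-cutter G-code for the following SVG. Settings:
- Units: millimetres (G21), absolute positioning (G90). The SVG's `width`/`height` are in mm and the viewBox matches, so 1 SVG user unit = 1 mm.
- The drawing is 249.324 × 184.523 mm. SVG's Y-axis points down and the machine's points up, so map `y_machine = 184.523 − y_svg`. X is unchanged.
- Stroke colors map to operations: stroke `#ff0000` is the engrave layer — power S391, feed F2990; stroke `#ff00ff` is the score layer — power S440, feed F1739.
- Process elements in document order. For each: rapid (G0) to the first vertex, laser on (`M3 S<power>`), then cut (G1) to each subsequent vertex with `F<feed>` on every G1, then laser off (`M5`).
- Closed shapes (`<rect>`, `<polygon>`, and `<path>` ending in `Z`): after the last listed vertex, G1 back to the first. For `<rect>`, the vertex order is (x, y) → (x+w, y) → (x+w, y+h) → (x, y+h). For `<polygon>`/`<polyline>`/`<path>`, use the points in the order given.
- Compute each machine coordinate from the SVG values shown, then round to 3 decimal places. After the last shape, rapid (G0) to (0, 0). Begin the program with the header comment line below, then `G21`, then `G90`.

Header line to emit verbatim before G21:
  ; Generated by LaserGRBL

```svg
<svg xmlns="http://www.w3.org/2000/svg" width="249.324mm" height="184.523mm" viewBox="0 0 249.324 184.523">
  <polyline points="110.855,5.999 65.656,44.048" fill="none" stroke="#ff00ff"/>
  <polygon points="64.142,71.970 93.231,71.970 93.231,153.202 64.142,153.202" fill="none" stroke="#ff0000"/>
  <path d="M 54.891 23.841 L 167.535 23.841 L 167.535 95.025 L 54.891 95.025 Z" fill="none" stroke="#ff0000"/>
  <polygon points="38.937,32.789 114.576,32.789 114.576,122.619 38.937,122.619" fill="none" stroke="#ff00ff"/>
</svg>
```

Since the viewBox matches the mm dimensions, user units are millimetres directly. The only transform is the Y-flip y_m = 184.523 − y_svg.

Shape 1 is a line segment drawn with `<polyline>`. Its stroke #ff00ff means score at S440, F1739. After flipping Y the toolpath is (110.855,178.524) → (65.656,140.475).

Shape 2 is a rectangle drawn with `<polygon>`. Its stroke #ff0000 means engrave at S391, F2990. After flipping Y the toolpath is (64.142,112.553) → (93.231,112.553) → (93.231,31.321) → (64.142,31.321) → (64.142,112.553), returning to the start.

Shape 3 is a rectangle drawn with `<path>`. Its stroke #ff0000 means engrave at S391, F2990. After flipping Y the toolpath is (54.891,160.682) → (167.535,160.682) → (167.535,89.498) → (54.891,89.498) → (54.891,160.682), returning to the start.

Shape 4 is a rectangle drawn with `<polygon>`. Its stroke #ff00ff means score at S440, F1739. After flipping Y the toolpath is (38.937,151.734) → (114.576,151.734) → (114.576,61.904) → (38.937,61.904) → (38.937,151.734), returning to the start.

; Generated by LaserGRBL
G21
G90
G0 X110.855 Y178.524
M3 S440
G1 X65.656 Y140.475 F1739
M5
G0 X64.142 Y112.553
M3 S391
G1 X93.231 Y112.553 F2990
G1 X93.231 Y31.321 F2990
G1 X64.142 Y31.321 F2990
G1 X64.142 Y112.553 F2990
M5
G0 X54.891 Y160.682
M3 S391
G1 X167.535 Y160.682 F2990
G1 X167.535 Y89.498 F2990
G1 X54.891 Y89.498 F2990
G1 X54.891 Y160.682 F2990
M5
G0 X38.937 Y151.734
M3 S440
G1 X114.576 Y151.734 F1739
G1 X114.576 Y61.904 F1739
G1 X38.937 Y61.904 F1739
G1 X38.937 Y151.734 F1739
M5
G0 X0.000 Y0.000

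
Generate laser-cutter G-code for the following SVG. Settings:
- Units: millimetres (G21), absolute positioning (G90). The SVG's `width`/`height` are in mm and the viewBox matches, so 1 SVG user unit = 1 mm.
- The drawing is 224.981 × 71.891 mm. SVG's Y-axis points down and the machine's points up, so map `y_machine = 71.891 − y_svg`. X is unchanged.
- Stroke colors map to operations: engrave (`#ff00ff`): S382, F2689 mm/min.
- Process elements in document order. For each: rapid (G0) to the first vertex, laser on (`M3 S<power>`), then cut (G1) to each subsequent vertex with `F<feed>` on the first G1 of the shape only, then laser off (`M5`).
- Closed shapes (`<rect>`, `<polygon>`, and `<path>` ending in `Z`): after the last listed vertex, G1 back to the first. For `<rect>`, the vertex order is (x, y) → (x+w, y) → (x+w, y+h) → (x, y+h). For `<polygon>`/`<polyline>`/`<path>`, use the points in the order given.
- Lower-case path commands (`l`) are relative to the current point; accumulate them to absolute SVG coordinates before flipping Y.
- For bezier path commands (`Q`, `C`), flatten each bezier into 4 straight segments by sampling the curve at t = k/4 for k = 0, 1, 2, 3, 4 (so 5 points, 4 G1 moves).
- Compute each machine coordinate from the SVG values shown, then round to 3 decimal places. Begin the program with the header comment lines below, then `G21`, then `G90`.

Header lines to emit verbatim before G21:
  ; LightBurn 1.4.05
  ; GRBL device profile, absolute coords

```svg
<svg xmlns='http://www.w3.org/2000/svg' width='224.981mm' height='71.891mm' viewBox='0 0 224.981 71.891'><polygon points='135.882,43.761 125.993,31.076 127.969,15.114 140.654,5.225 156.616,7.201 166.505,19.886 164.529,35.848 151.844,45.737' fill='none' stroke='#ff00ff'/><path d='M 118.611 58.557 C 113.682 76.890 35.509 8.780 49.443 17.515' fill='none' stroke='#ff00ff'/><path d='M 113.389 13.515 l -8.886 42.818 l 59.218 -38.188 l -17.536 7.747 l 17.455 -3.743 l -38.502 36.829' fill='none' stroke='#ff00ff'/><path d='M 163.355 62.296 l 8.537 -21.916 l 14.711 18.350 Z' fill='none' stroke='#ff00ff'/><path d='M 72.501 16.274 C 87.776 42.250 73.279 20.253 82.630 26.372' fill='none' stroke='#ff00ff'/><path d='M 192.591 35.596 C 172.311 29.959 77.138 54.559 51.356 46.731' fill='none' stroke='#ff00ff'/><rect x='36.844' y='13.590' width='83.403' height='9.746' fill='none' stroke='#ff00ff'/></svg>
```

; LightBurn 1.4.05
; GRBL device profile, absolute coords
G21
G90
G0 X135.882 Y28.130
M3 S382
G1 X125.993 Y40.815 F2689
G1 X127.969 Y56.777
G1 X140.654 Y66.666
G1 X156.616 Y64.690
G1 X166.505 Y52.005
G1 X164.529 Y36.043
G1 X151.844 Y26.154
G1 X135.882 Y28.130
M5
G0 X118.611 Y13.334
M3 S382
G1 X103.765 Y13.241 F2689
G1 X76.953 Y30.256
G1 X53.679 Y49.070
G1 X49.443 Y54.376
M5
G0 X113.389 Y58.376
M3 S382
G1 X104.503 Y15.558 F2689
G1 X163.721 Y53.746
G1 X146.185 Y45.999
G1 X163.640 Y49.742
G1 X125.138 Y12.913
M5
G0 X163.355 Y9.595
M3 S382
G1 X171.892 Y31.511 F2689
G1 X186.603 Y13.161
G1 X163.355 Y9.595
M5
G0 X72.501 Y55.617
M3 S382
G1 X79.213 Y43.941 F2689
G1 X79.787 Y43.122
G1 X79.250 Y46.025
G1 X82.630 Y45.519
M5
G0 X192.591 Y36.295
M3 S382
G1 X165.593 Y35.832 F2689
G1 X124.037 Y29.906
G1 X81.449 Y24.390
G1 X51.356 Y25.160
M5
G0 X36.844 Y58.301
M3 S382
G1 X120.247 Y58.301 F2689
G1 X120.247 Y48.555
G1 X36.844 Y48.555
G1 X36.844 Y58.301
M5

viewBox `0 0 224.981 71.891` with mm width/height → 1 unit = 1 mm. Flip: y_m = 71.891 − y_svg.

**Shape 1** — `<polygon>` regular polygon, stroke `#ff00ff` → engrave (S382, F2689). Machine vertices: (135.882,28.130) → (125.993,40.815) → (127.969,56.777) → (140.654,66.666) → (156.616,64.690) → (166.505,52.005) → (164.529,36.043) → (151.844,26.154) → (135.882,28.130). Closed: final G1 returns to the first vertex.

**Shape 2** — `<path>` cubic bezier, stroke `#ff00ff` → engrave (S382, F2689). Control points (SVG): P0=(118.611,58.557), P1=(113.682,76.890), P2=(35.509,8.780), P3=(49.443,17.515); sampled at t=k/4. Machine vertices: (118.611,13.334) → (103.765,13.241) → (76.953,30.256) → (53.679,49.070) → (49.443,54.376). Open path.

**Shape 3** — `<path>` open polyline, stroke `#ff00ff` → engrave (S382, F2689). Machine vertices: (113.389,58.376) → (104.503,15.558) → (163.721,53.746) → (146.185,45.999) → (163.640,49.742) → (125.138,12.913). Open path.

**Shape 4** — `<path>` regular polygon, stroke `#ff00ff` → engrave (S382, F2689). Machine vertices: (163.355,9.595) → (171.892,31.511) → (186.603,13.161) → (163.355,9.595). Closed: final G1 returns to the first vertex.

**Shape 5** — `<path>` cubic bezier, stroke `#ff00ff` → engrave (S382, F2689). Control points (SVG): P0=(72.501,16.274), P1=(87.776,42.250), P2=(73.279,20.253), P3=(82.630,26.372); sampled at t=k/4. Machine vertices: (72.501,55.617) → (79.213,43.941) → (79.787,43.122) → (79.250,46.025) → (82.630,45.519). Open path.

**Shape 6** — `<path>` cubic bezier, stroke `#ff00ff` → engrave (S382, F2689). Control points (SVG): P0=(192.591,35.596), P1=(172.311,29.959), P2=(77.138,54.559), P3=(51.356,46.731); sampled at t=k/4. Machine vertices: (192.591,36.295) → (165.593,35.832) → (124.037,29.906) → (81.449,24.390) → (51.356,25.160). Open path.

**Shape 7** — `<rect>` rectangle, stroke `#ff00ff` → engrave (S382, F2689). Machine vertices: (36.844,58.301) → (120.247,58.301) → (120.247,48.555) → (36.844,48.555) → (36.844,58.301). Closed: final G1 returns to the first vertex.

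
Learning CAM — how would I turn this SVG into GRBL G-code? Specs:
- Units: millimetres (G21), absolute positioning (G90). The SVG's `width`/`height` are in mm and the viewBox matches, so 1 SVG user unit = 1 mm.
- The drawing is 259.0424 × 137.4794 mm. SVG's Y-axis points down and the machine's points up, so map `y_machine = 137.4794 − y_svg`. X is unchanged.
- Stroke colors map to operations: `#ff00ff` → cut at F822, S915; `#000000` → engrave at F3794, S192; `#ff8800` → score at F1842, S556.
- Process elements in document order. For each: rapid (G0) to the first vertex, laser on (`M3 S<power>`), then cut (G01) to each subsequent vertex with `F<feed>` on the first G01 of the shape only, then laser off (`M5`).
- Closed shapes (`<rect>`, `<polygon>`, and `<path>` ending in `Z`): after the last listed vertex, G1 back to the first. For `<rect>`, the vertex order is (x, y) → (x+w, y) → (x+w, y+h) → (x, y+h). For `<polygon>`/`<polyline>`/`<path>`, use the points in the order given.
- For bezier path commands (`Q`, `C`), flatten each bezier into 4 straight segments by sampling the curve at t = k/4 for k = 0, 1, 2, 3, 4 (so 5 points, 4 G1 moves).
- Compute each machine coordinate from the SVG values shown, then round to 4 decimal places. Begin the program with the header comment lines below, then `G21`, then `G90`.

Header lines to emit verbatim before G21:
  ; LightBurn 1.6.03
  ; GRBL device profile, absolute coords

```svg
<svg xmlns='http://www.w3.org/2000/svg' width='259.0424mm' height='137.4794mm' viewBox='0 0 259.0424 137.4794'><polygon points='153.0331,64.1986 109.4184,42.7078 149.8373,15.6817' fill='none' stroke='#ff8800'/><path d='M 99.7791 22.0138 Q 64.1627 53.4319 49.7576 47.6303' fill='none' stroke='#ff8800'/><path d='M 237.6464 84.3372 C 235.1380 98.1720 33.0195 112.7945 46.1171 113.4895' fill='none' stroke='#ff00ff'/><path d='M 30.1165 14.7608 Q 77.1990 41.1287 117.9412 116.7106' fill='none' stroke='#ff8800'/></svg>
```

; LightBurn 1.6.03
; GRBL device profile, absolute coords
G21
G90
G0 X153.0331 Y73.2808
M3 S556
G01 X109.4184 Y94.7716 F1842
G01 X149.8373 Y121.7977
G01 X153.0331 Y73.2808
M5
G0 X99.7791 Y115.4656
M3 S556
G01 X83.2966 Y102.0828 F1842
G01 X69.4655 Y93.3524
G01 X58.2859 Y89.2745
G01 X49.7576 Y89.8491
M5
G0 X237.6464 Y53.1422
M3 S915
G01 X204.8199 Y42.8483 F822
G01 X136.0295 Y33.6386
G01 X70.1653 Y26.8926
G01 X46.1171 Y23.9899
M5
G0 X30.1165 Y122.7186
M3 S556
G01 X53.2615 Y106.4588 F1842
G01 X75.6139 Y84.0472
G01 X97.1738 Y55.4839
G01 X117.9412 Y20.7688
M5

1 u = 1 mm; y_m = 137.4794 − y.

[1] `<polygon>` regular polygon, #ff8800→score S556 F1842: (153.0331,73.2808) → (109.4184,94.7716) → (149.8373,121.7977) → (153.0331,73.2808) (closed)

[2] `<path>` quadratic bezier, #ff8800→score S556 F1842: (99.7791,115.4656) → (83.2966,102.0828) → (69.4655,93.3524) → (58.2859,89.2745) → (49.7576,89.8491)

[3] `<path>` cubic bezier, #ff00ff→cut S915 F822: (237.6464,53.1422) → (204.8199,42.8483) → (136.0295,33.6386) → (70.1653,26.8926) → (46.1171,23.9899)

[4] `<path>` quadratic bezier, #ff8800→score S556 F1842: (30.1165,122.7186) → (53.2615,106.4588) → (75.6139,84.0472) → (97.1738,55.4839) → (117.9412,20.7688)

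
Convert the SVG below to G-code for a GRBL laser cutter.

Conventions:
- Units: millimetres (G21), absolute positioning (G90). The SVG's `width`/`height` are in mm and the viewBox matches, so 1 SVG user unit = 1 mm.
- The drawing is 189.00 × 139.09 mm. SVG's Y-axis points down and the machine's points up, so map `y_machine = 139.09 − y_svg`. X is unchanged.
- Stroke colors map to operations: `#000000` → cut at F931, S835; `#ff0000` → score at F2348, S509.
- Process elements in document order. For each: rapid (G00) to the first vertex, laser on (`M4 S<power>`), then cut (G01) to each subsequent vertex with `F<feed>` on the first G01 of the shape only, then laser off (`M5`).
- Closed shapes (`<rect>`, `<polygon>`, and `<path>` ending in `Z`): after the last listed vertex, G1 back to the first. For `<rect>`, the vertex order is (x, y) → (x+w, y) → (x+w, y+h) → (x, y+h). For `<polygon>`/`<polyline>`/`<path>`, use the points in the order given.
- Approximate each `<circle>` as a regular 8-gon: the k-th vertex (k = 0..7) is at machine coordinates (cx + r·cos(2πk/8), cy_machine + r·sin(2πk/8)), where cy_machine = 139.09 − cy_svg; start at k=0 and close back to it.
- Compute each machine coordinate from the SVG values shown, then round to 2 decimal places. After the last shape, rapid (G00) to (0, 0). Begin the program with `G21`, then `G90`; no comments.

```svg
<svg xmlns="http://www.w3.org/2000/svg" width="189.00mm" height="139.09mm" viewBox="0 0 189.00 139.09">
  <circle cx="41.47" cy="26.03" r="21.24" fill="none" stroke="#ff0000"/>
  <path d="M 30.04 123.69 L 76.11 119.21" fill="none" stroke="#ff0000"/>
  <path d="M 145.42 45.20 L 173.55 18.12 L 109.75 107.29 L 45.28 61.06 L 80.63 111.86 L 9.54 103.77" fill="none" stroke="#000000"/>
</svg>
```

G21
G90
G00 X62.71 Y113.06
M4 S509
G01 X56.49 Y128.08 F2348
G01 X41.47 Y134.30
G01 X26.45 Y128.08
G01 X20.23 Y113.06
G01 X26.45 Y98.04
G01 X41.47 Y91.82
G01 X56.49 Y98.04
G01 X62.71 Y113.06
M5
G00 X30.04 Y15.40
M4 S509
G01 X76.11 Y19.88 F2348
M5
G00 X145.42 Y93.89
M4 S835
G01 X173.55 Y120.97 F931
G01 X109.75 Y31.80
G01 X45.28 Y78.03
G01 X80.63 Y27.23
G01 X9.54 Y35.32
M5
G00 X0.00 Y0.00

Since the viewBox matches the mm dimensions, user units are millimetres directly. The only transform is the Y-flip y_m = 139.09 − y_svg.

Shape 1 is a circle drawn with `<circle>`. Its stroke #ff0000 means score at S509, F2348. After flipping Y the toolpath is (62.71,113.06) → (56.49,128.08) → (41.47,134.30) → (26.45,128.08) → (20.23,113.06) → (26.45,98.04) → (41.47,91.82) → (56.49,98.04) → (62.71,113.06), returning to the start.

Shape 2 is a line segment drawn with `<path>`. Its stroke #ff0000 means score at S509, F2348. After flipping Y the toolpath is (30.04,15.40) → (76.11,19.88).

Shape 3 is a open polyline drawn with `<path>`. Its stroke #000000 means cut at S835, F931. After flipping Y the toolpath is (145.42,93.89) → (173.55,120.97) → (109.75,31.80) → (45.28,78.03) → (80.63,27.23) → (9.54,35.32).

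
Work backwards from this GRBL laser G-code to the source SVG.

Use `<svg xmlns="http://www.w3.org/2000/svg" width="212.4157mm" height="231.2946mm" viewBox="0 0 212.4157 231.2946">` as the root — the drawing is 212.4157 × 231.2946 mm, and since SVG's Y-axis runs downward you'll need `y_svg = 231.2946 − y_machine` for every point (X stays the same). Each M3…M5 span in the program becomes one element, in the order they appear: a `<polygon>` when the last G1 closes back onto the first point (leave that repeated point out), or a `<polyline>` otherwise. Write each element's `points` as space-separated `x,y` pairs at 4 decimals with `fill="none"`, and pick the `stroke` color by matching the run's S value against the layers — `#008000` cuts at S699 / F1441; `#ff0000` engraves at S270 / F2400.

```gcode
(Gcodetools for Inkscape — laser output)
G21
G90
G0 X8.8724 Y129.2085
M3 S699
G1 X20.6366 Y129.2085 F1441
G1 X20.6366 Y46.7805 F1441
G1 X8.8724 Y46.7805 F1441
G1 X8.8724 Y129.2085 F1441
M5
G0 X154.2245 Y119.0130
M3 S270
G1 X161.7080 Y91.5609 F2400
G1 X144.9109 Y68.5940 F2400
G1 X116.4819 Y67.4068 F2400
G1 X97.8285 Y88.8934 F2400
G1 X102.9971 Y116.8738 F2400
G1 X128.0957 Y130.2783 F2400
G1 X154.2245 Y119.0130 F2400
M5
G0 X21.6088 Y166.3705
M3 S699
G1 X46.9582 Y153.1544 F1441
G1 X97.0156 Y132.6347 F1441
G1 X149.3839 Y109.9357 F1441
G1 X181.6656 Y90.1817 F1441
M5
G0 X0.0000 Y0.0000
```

<svg xmlns="http://www.w3.org/2000/svg" width="212.4157mm" height="231.2946mm" viewBox="0 0 212.4157 231.2946">
  <polygon points="8.8724,102.0861 20.6366,102.0861 20.6366,184.5141 8.8724,184.5141" fill="none" stroke="#008000"/>
  <polygon points="154.2245,112.2816 161.7080,139.7337 144.9109,162.7006 116.4819,163.8878 97.8285,142.4012 102.9971,114.4208 128.0957,101.0163" fill="none" stroke="#ff0000"/>
  <polyline points="21.6088,64.9241 46.9582,78.1402 97.0156,98.6599 149.3839,121.3589 181.6656,141.1129" fill="none" stroke="#008000"/>
</svg>

y_svg = 231.2946 − y_m.

[1] S699→`#008000` (cut); closed run; points: 8.8724,102.0861 20.6366,102.0861 20.6366,184.5141 8.8724,184.5141

[2] S270→`#ff0000` (engrave); closed run; points: 154.2245,112.2816 161.7080,139.7337 144.9109,162.7006 116.4819,163.8878 97.8285,142.4012 102.9971,114.4208 128.0957,101.0163

[3] S699→`#008000` (cut); open run; points: 21.6088,64.9241 46.9582,78.1402 97.0156,98.6599 149.3839,121.3589 181.6656,141.1129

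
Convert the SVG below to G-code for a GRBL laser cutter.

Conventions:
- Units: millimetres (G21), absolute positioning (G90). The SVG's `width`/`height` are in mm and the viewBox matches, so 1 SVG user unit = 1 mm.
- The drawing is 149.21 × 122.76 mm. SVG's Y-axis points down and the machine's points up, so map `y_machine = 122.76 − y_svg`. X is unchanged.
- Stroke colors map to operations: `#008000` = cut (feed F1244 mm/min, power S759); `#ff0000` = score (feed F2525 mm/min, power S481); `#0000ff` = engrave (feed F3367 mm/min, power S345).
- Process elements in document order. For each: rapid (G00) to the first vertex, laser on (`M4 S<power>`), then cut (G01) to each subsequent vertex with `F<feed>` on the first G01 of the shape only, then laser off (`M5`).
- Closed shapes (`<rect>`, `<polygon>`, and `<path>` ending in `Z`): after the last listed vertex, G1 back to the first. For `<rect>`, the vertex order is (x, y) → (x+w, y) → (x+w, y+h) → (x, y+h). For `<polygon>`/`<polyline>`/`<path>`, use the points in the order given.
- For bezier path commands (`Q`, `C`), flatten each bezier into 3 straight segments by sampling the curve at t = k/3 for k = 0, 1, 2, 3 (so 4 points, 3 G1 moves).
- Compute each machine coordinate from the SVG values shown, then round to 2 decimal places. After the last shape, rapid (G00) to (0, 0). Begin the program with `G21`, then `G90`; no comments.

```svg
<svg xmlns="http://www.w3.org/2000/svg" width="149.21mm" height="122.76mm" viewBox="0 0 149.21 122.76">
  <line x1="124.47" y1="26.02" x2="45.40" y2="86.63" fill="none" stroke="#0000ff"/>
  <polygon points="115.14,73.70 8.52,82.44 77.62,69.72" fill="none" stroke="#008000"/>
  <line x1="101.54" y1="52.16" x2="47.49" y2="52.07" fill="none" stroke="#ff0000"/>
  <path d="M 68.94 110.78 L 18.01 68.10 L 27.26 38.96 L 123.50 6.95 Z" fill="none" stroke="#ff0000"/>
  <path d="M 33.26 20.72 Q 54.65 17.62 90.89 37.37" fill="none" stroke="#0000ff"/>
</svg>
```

Since the viewBox matches the mm dimensions, user units are millimetres directly. The only transform is the Y-flip y_m = 122.76 − y_svg.

Shape 1 is a line segment drawn with `<line>`. Its stroke #0000ff means engrave at S345, F3367. After flipping Y the toolpath is (124.47,96.74) → (45.40,36.13).

Shape 2 is a closed polygon drawn with `<polygon>`. Its stroke #008000 means cut at S759, F1244. After flipping Y the toolpath is (115.14,49.06) → (8.52,40.32) → (77.62,53.04) → (115.14,49.06), returning to the start.

Shape 3 is a line segment drawn with `<line>`. Its stroke #ff0000 means score at S481, F2525. After flipping Y the toolpath is (101.54,70.60) → (47.49,70.69).

Shape 4 is a closed polygon drawn with `<path>`. Its stroke #ff0000 means score at S481, F2525. After flipping Y the toolpath is (68.94,11.98) → (18.01,54.66) → (27.26,83.80) → (123.50,115.81) → (68.94,11.98), returning to the start.

Shape 5 is a quadratic bezier drawn with `<path>`. Its stroke #0000ff means engrave at S345, F3367. After flipping Y the toolpath is (33.26,102.04) → (49.17,101.57) → (68.38,96.02) → (90.89,85.39).

G21
G90
G00 X124.47 Y96.74
M4 S345
G01 X45.40 Y36.13 F3367
M5
G00 X115.14 Y49.06
M4 S759
G01 X8.52 Y40.32 F1244
G01 X77.62 Y53.04
G01 X115.14 Y49.06
M5
G00 X101.54 Y70.60
M4 S481
G01 X47.49 Y70.69 F2525
M5
G00 X68.94 Y11.98
M4 S481
G01 X18.01 Y54.66 F2525
G01 X27.26 Y83.80
G01 X123.50 Y115.81
G01 X68.94 Y11.98
M5
G00 X33.26 Y102.04
M4 S345
G01 X49.17 Y101.57 F3367
G01 X68.38 Y96.02
G01 X90.89 Y85.39
M5
G00 X0.00 Y0.00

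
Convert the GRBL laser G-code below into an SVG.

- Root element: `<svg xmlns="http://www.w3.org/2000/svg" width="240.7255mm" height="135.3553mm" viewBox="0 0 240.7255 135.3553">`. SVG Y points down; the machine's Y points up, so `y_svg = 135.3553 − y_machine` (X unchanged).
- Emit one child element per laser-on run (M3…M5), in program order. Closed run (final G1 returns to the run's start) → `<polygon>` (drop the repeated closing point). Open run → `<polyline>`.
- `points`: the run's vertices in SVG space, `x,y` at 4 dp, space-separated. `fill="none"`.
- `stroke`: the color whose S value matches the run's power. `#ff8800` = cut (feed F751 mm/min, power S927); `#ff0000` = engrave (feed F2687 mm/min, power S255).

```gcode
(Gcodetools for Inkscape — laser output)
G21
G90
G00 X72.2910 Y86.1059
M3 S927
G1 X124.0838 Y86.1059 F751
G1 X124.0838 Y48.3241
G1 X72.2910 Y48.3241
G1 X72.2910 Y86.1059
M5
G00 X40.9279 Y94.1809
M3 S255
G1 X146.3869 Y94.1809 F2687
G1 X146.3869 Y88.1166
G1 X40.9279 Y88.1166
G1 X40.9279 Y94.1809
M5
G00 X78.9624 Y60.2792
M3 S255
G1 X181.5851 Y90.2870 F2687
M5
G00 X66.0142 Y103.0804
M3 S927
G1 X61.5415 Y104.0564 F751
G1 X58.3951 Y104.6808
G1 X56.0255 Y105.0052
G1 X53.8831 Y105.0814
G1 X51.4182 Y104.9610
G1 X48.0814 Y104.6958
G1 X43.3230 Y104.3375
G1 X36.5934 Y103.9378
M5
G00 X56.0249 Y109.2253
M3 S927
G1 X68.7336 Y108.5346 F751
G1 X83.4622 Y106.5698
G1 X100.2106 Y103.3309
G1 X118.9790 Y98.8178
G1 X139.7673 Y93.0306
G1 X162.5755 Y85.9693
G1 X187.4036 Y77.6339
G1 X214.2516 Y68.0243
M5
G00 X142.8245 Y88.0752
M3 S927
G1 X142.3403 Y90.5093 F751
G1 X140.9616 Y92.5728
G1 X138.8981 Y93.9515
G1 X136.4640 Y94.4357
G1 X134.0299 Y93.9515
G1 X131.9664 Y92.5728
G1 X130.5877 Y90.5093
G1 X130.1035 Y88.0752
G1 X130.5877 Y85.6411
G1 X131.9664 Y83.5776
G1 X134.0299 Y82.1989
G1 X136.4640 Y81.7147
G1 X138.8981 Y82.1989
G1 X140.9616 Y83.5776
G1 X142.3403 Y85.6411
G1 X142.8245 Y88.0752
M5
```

Machine Y-up, SVG Y-down with viewBox height 135.3553, so y_svg = 135.3553 − y_machine; X carries over.

Run 1: power S927 maps to stroke `#ff8800` (cut). The run returns to its start, so emit a `<polygon>` with points (Y-flipped): 72.2910,49.2494 124.0838,49.2494 124.0838,87.0312 72.2910,87.0312.

Run 2: the run's S255 means `#ff0000` (engrave). The run returns to its start, so emit a `<polygon>` with points (Y-flipped): 40.9279,41.1744 146.3869,41.1744 146.3869,47.2387 40.9279,47.2387.

Run 3: the run's S255 means `#ff0000` (engrave). The run is open, so emit a `<polyline>` with points (Y-flipped): 78.9624,75.0761 181.5851,45.0683.

Run 4: the run's S927 means `#ff8800` (cut). The run is open, so emit a `<polyline>` with points (Y-flipped): 66.0142,32.2749 61.5415,31.2989 58.3951,30.6745 56.0255,30.3501 53.8831,30.2739 51.4182,30.3943 48.0814,30.6595 43.3230,31.0178 36.5934,31.4175.

Run 5: S927 ⇒ cut layer `#ff8800`. The run is open, so emit a `<polyline>` with points (Y-flipped): 56.0249,26.1300 68.7336,26.8207 83.4622,28.7855 100.2106,32.0244 118.9790,36.5375 139.7673,42.3247 162.5755,49.3860 187.4036,57.7214 214.2516,67.3310.

Run 6: the run's S927 means `#ff8800` (cut). The run returns to its start, so emit a `<polygon>` with points (Y-flipped): 142.8245,47.2801 142.3403,44.8460 140.9616,42.7825 138.8981,41.4038 136.4640,40.9196 134.0299,41.4038 131.9664,42.7825 130.5877,44.8460 130.1035,47.2801 130.5877,49.7142 131.9664,51.7777 134.0299,53.1564 136.4640,53.6406 138.8981,53.1564 140.9616,51.7777 142.3403,49.7142.

<svg xmlns="http://www.w3.org/2000/svg" width="240.7255mm" height="135.3553mm" viewBox="0 0 240.7255 135.3553">
  <polygon points="72.2910,49.2494 124.0838,49.2494 124.0838,87.0312 72.2910,87.0312" fill="none" stroke="#ff8800"/>
  <polygon points="40.9279,41.1744 146.3869,41.1744 146.3869,47.2387 40.9279,47.2387" fill="none" stroke="#ff0000"/>
  <polyline points="78.9624,75.0761 181.5851,45.0683" fill="none" stroke="#ff0000"/>
  <polyline points="66.0142,32.2749 61.5415,31.2989 58.3951,30.6745 56.0255,30.3501 53.8831,30.2739 51.4182,30.3943 48.0814,30.6595 43.3230,31.0178 36.5934,31.4175" fill="none" stroke="#ff8800"/>
  <polyline points="56.0249,26.1300 68.7336,26.8207 83.4622,28.7855 100.2106,32.0244 118.9790,36.5375 139.7673,42.3247 162.5755,49.3860 187.4036,57.7214 214.2516,67.3310" fill="none" stroke="#ff8800"/>
  <polygon points="142.8245,47.2801 142.3403,44.8460 140.9616,42.7825 138.8981,41.4038 136.4640,40.9196 134.0299,41.4038 131.9664,42.7825 130.5877,44.8460 130.1035,47.2801 130.5877,49.7142 131.9664,51.7777 134.0299,53.1564 136.4640,53.6406 138.8981,53.1564 140.9616,51.7777 142.3403,49.7142" fill="none" stroke="#ff8800"/>
</svg>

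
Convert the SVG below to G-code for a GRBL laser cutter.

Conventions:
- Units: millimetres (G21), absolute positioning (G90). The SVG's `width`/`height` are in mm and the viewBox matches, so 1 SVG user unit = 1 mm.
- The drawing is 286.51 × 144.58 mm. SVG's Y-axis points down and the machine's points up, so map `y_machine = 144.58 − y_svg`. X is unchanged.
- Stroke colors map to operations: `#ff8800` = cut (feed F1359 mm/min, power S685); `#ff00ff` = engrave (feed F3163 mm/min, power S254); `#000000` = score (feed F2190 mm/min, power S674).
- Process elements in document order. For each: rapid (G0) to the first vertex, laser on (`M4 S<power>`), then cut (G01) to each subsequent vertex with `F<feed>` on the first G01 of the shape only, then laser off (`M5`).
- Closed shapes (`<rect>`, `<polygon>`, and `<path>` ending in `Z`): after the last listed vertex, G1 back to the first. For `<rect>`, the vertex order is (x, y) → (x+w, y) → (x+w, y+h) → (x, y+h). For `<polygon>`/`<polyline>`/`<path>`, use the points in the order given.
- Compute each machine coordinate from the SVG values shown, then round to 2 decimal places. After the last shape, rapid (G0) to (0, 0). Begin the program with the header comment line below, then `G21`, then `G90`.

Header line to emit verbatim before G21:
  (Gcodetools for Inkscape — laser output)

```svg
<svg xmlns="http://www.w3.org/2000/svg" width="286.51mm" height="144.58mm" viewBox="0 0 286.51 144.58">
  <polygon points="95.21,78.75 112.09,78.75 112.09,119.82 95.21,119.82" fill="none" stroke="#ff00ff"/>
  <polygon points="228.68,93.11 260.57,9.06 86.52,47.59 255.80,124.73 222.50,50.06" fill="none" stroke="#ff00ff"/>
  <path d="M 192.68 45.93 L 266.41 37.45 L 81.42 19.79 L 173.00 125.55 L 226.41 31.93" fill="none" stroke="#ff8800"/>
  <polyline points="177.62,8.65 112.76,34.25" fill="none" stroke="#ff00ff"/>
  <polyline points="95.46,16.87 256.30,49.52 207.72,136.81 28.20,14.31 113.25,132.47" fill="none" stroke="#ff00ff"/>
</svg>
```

viewBox `0 0 286.51 144.58` with mm width/height → 1 unit = 1 mm. Flip: y_m = 144.58 − y_svg.

**Shape 1** — `<polygon>` rectangle, stroke `#ff00ff` → engrave (S254, F3163). Machine vertices: (95.21,65.83) → (112.09,65.83) → (112.09,24.76) → (95.21,24.76) → (95.21,65.83). Closed: final G1 returns to the first vertex.

**Shape 2** — `<polygon>` closed polygon, stroke `#ff00ff` → engrave (S254, F3163). Machine vertices: (228.68,51.47) → (260.57,135.52) → (86.52,96.99) → (255.80,19.85) → (222.50,94.52) → (228.68,51.47). Closed: final G1 returns to the first vertex.

**Shape 3** — `<path>` open polyline, stroke `#ff8800` → cut (S685, F1359). Machine vertices: (192.68,98.65) → (266.41,107.13) → (81.42,124.79) → (173.00,19.03) → (226.41,112.65). Open path.

**Shape 4** — `<polyline>` line segment, stroke `#ff00ff` → engrave (S254, F3163). Machine vertices: (177.62,135.93) → (112.76,110.33). Open path.

**Shape 5** — `<polyline>` open polyline, stroke `#ff00ff` → engrave (S254, F3163). Machine vertices: (95.46,127.71) → (256.30,95.06) → (207.72,7.77) → (28.20,130.27) → (113.25,12.11). Open path.

(Gcodetools for Inkscape — laser output)
G21
G90
G0 X95.21 Y65.83
M4 S254
G01 X112.09 Y65.83 F3163
G01 X112.09 Y24.76
G01 X95.21 Y24.76
G01 X95.21 Y65.83
M5
G0 X228.68 Y51.47
M4 S254
G01 X260.57 Y135.52 F3163
G01 X86.52 Y96.99
G01 X255.80 Y19.85
G01 X222.50 Y94.52
G01 X228.68 Y51.47
M5
G0 X192.68 Y98.65
M4 S685
G01 X266.41 Y107.13 F1359
G01 X81.42 Y124.79
G01 X173.00 Y19.03
G01 X226.41 Y112.65
M5
G0 X177.62 Y135.93
M4 S254
G01 X112.76 Y110.33 F3163
M5
G0 X95.46 Y127.71
M4 S254
G01 X256.30 Y95.06 F3163
G01 X207.72 Y7.77
G01 X28.20 Y130.27
G01 X113.25 Y12.11
M5
G0 X0.00 Y0.00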